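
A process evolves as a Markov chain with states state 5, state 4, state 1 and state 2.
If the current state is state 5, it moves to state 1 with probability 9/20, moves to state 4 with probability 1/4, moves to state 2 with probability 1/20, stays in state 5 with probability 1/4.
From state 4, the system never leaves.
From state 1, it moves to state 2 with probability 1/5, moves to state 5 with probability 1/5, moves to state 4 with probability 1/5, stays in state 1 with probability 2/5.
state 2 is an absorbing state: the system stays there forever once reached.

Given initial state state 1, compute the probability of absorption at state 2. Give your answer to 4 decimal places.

Let h(s) be the probability of absorption at state 2 starting from transient state s. Then h(state 2) = 1 and h(state 4) = 0. By first-step analysis:
h(state 5) = 0.25·h(state 5) + 0.25·0 + 0.45·h(state 1) + 0.05·1
h(state 1) = 0.2·h(state 5) + 0.2·0 + 0.4·h(state 1) + 0.2·1
Solving: h(state 5) = 0.3333, h(state 1) = 0.4444.
Starting from state 1, the probability is 0.4444.

0.4444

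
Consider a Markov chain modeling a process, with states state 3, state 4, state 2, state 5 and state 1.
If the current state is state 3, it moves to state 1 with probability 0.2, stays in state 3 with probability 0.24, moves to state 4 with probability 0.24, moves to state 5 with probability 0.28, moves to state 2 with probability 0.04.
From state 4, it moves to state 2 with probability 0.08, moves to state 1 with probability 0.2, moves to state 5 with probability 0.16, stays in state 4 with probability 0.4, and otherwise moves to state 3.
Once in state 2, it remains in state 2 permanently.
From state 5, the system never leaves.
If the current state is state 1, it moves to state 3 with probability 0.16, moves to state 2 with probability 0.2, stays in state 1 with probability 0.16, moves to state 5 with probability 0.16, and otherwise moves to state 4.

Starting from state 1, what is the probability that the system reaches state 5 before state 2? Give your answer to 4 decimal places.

0.5776

Let h(s) be the probability of absorption at state 5 starting from transient state s. Then h(state 5) = 1 and h(state 2) = 0. By first-step analysis:
h(state 3) = 0.24·h(state 3) + 0.24·h(state 4) + 0.04·0 + 0.28·1 + 0.2·h(state 1)
h(state 4) = 0.16·h(state 3) + 0.4·h(state 4) + 0.08·0 + 0.16·1 + 0.2·h(state 1)
h(state 1) = 0.16·h(state 3) + 0.32·h(state 4) + 0.2·0 + 0.16·1 + 0.16·h(state 1)
Solving: h(state 3) = 0.7266, h(state 4) = 0.6530, h(state 1) = 0.5776.
Starting from state 1, the probability is 0.5776.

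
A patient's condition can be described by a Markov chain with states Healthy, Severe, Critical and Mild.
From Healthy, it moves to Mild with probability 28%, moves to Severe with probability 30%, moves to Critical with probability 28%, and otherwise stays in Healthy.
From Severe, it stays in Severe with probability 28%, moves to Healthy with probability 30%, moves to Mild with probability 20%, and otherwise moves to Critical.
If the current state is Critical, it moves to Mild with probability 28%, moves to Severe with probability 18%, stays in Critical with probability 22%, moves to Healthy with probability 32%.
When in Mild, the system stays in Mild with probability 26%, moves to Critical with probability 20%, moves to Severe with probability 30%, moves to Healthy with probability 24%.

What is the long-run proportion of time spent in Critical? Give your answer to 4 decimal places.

0.2299

Let the stationary distribution be π with π = πP and π_1 + π_2 + π_3 + π_4 = 1.
π_1 = 0.14·π_1 + 0.3·π_2 + 0.32·π_3 + 0.24·π_4
π_2 = 0.3·π_1 + 0.28·π_2 + 0.18·π_3 + 0.3·π_4
π_3 = 0.28·π_1 + 0.22·π_2 + 0.22·π_3 + 0.2·π_4
Solving with the normalization constraint gives π = (0.2495, 0.2671, 0.2299, 0.2536).
So the stationary probability of Critical is 0.2299.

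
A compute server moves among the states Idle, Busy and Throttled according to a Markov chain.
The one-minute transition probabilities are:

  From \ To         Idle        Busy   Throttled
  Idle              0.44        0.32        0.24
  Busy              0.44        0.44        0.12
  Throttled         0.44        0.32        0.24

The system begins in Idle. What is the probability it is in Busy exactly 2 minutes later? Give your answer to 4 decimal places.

Sum over the intermediate state after 1 minute:
P = P(Idle→Idle)·P(Idle→Busy) + P(Idle→Busy)·P(Busy→Busy) + P(Idle→Throttled)·P(Throttled→Busy)
  = 0.44×0.32 + 0.32×0.44 + 0.24×0.32
  = 0.1408 + 0.1408 + 0.0768 = 0.3584

0.3584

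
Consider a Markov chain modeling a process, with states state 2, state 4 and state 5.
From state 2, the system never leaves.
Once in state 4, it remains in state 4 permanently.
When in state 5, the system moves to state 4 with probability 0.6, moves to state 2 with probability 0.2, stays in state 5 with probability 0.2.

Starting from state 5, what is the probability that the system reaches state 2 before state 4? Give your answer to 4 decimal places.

0.2500

Let h(s) be the probability of absorption at state 2 starting from transient state s. Then h(state 2) = 1 and h(state 4) = 0. By first-step analysis:
h(state 5) = 0.2·1 + 0.6·0 + 0.2·h(state 5)
Solving: h(state 5) = 0.2500.
Starting from state 5, the probability is 0.2500.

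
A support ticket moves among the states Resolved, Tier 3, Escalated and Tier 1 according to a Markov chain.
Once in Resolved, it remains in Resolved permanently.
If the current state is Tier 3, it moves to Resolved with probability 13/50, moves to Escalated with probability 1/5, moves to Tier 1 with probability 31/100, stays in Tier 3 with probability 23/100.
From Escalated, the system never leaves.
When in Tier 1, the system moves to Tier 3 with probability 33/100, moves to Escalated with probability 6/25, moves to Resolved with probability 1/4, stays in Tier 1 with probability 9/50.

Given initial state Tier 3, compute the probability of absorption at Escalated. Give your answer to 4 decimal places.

0.4506

Let h(s) be the probability of absorption at Escalated starting from transient state s. Then h(Escalated) = 1 and h(Resolved) = 0. By first-step analysis:
h(Tier 3) = 0.26·0 + 0.23·h(Tier 3) + 0.2·1 + 0.31·h(Tier 1)
h(Tier 1) = 0.25·0 + 0.33·h(Tier 3) + 0.24·1 + 0.18·h(Tier 1)
Solving: h(Tier 3) = 0.4506, h(Tier 1) = 0.4740.
Starting from Tier 3, the probability is 0.4506.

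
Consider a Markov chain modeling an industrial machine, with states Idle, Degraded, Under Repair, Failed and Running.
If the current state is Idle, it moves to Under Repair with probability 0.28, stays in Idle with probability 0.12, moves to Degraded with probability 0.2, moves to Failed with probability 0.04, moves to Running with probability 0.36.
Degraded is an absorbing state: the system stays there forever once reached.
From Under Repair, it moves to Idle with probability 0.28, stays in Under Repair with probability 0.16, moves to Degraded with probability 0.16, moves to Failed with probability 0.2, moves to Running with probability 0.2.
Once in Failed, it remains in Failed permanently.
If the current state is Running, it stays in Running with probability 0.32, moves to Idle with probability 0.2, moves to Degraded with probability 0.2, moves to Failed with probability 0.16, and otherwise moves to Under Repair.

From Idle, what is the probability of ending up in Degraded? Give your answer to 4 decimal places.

0.6343

Let h(s) be the probability of absorption at Degraded starting from transient state s. Then h(Degraded) = 1 and h(Failed) = 0. By first-step analysis:
h(Idle) = 0.12·h(Idle) + 0.2·1 + 0.28·h(Under Repair) + 0.04·0 + 0.36·h(Running)
h(Under Repair) = 0.28·h(Idle) + 0.16·1 + 0.16·h(Under Repair) + 0.2·0 + 0.2·h(Running)
h(Running) = 0.2·h(Idle) + 0.2·1 + 0.12·h(Under Repair) + 0.16·0 + 0.32·h(Running)
Solving: h(Idle) = 0.6343, h(Under Repair) = 0.5390, h(Running) = 0.5758.
Starting from Idle, the probability is 0.6343.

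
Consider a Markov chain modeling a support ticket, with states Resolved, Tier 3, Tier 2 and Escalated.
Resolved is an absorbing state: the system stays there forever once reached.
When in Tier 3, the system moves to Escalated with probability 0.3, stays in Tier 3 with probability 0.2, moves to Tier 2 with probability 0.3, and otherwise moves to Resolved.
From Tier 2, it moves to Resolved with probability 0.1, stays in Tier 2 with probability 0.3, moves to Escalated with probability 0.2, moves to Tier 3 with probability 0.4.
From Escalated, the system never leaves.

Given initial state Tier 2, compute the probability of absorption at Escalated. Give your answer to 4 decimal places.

Let h(s) be the probability of absorption at Escalated starting from transient state s. Then h(Escalated) = 1 and h(Resolved) = 0. By first-step analysis:
h(Tier 3) = 0.2·0 + 0.2·h(Tier 3) + 0.3·h(Tier 2) + 0.3·1
h(Tier 2) = 0.1·0 + 0.4·h(Tier 3) + 0.3·h(Tier 2) + 0.2·1
Solving: h(Tier 3) = 0.6136, h(Tier 2) = 0.6364.
Starting from Tier 2, the probability is 0.6364.

0.6364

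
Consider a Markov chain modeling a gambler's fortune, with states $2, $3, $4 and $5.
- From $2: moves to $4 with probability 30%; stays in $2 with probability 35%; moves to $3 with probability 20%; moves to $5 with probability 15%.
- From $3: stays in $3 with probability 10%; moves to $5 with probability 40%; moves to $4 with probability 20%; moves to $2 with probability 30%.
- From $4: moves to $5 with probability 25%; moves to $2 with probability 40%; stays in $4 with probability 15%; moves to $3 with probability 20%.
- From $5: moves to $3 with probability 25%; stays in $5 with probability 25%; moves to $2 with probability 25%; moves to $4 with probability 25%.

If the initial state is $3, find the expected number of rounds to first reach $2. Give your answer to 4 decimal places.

Let t(s) be the expected number of rounds to first reach $2 from state s, with t($2) = 0. Conditioning on the first round:
t($3) = 1 + 0.1·t($3) + 0.2·t($4) + 0.4·t($5)
t($4) = 1 + 0.2·t($3) + 0.15·t($4) + 0.25·t($5)
t($5) = 1 + 0.25·t($3) + 0.25·t($4) + 0.25·t($5)
Solving: t($3) = 3.2838, t($4) = 2.9527, t($5) = 3.4122.
Expected rounds from $3 to $2: 3.2838.

3.2838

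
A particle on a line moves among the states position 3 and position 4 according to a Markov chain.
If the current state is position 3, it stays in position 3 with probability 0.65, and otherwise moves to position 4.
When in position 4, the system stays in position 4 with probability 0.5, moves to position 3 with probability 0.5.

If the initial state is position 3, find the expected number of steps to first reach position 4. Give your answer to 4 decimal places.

Let t(s) be the expected number of steps to first reach position 4 from state s, with t(position 4) = 0. Conditioning on the first step:
t(position 3) = 1 + 0.65·t(position 3)
Solving: t(position 3) = 2.8571.
Expected steps from position 3 to position 4: 2.8571.

2.8571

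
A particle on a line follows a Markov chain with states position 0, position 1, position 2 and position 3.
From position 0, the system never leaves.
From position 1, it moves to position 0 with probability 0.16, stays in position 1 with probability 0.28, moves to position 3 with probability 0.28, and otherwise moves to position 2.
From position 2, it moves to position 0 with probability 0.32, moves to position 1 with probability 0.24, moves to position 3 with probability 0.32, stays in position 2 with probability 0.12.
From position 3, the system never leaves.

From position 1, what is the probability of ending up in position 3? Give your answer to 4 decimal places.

0.5932

Let h(s) be the probability of absorption at position 3 starting from transient state s. Then h(position 3) = 1 and h(position 0) = 0. By first-step analysis:
h(position 1) = 0.16·0 + 0.28·h(position 1) + 0.28·h(position 2) + 0.28·1
h(position 2) = 0.32·0 + 0.24·h(position 1) + 0.12·h(position 2) + 0.32·1
Solving: h(position 1) = 0.5932, h(position 2) = 0.5254.
Starting from position 1, the probability is 0.5932.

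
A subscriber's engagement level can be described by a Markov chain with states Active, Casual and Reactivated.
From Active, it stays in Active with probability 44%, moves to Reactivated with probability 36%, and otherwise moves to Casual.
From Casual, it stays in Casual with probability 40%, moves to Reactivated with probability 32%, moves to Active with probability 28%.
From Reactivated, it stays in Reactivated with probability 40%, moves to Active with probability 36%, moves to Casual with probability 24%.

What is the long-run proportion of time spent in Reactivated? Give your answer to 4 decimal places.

0.3638

Let the stationary distribution be π with π = πP and π_1 + π_2 + π_3 = 1.
π_1 = 0.44·π_1 + 0.28·π_2 + 0.36·π_3
π_2 = 0.2·π_1 + 0.4·π_2 + 0.24·π_3
Solving with the normalization constraint gives π = (0.3680, 0.2682, 0.3638).
So the stationary probability of Reactivated is 0.3638.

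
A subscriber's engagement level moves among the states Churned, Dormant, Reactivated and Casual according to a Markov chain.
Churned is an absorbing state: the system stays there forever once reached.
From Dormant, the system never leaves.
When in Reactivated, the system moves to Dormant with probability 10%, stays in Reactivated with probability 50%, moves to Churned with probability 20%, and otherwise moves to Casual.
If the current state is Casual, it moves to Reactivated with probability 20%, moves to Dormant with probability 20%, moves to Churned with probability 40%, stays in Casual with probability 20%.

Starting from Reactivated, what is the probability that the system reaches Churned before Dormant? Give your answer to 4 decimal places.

Let h(s) be the probability of absorption at Churned starting from transient state s. Then h(Churned) = 1 and h(Dormant) = 0. By first-step analysis:
h(Reactivated) = 0.2·1 + 0.1·0 + 0.5·h(Reactivated) + 0.2·h(Casual)
h(Casual) = 0.4·1 + 0.2·0 + 0.2·h(Reactivated) + 0.2·h(Casual)
Solving: h(Reactivated) = 0.6667, h(Casual) = 0.6667.
Starting from Reactivated, the probability is 0.6667.

0.6667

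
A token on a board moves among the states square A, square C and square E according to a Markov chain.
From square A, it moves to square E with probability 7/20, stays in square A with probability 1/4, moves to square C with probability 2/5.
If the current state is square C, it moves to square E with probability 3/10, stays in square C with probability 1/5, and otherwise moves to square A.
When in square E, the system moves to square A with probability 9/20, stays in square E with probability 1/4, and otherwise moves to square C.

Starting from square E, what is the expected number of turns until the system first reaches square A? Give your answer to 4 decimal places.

2.1569

Let t(s) be the expected number of turns to first reach square A from state s, with t(square A) = 0. Conditioning on the first turn:
t(square C) = 1 + 0.2·t(square C) + 0.3·t(square E)
t(square E) = 1 + 0.3·t(square C) + 0.25·t(square E)
Solving: t(square C) = 2.0588, t(square E) = 2.1569.
Expected turns from square E to square A: 2.1569.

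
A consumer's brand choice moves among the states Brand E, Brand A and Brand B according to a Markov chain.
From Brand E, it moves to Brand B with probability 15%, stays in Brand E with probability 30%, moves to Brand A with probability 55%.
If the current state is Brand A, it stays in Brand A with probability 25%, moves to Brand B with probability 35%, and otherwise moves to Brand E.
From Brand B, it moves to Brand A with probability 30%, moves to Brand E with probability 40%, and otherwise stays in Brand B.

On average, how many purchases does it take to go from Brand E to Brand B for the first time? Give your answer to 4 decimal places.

Let t(s) be the expected number of purchases to first reach Brand B from state s, with t(Brand B) = 0. Conditioning on the first purchase:
t(Brand E) = 1 + 0.3·t(Brand E) + 0.55·t(Brand A)
t(Brand A) = 1 + 0.4·t(Brand E) + 0.25·t(Brand A)
Solving: t(Brand E) = 4.2623, t(Brand A) = 3.6066.
Expected purchases from Brand E to Brand B: 4.2623.

4.2623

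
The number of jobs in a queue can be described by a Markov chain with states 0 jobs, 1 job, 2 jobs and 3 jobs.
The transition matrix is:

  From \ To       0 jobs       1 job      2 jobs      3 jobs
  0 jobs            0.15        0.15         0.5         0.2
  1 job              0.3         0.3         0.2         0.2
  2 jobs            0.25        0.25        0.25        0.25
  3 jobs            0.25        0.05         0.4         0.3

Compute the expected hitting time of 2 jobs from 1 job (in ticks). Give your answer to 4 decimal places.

Let t(s) be the expected number of ticks to first reach 2 jobs from state s, with t(2 jobs) = 0. Conditioning on the first tick:
t(0 jobs) = 1 + 0.15·t(0 jobs) + 0.15·t(1 job) + 0.2·t(3 jobs)
t(1 job) = 1 + 0.3·t(0 jobs) + 0.3·t(1 job) + 0.2·t(3 jobs)
t(3 jobs) = 1 + 0.25·t(0 jobs) + 0.05·t(1 job) + 0.3·t(3 jobs)
Solving: t(0 jobs) = 2.3112, t(1 job) = 3.1269, t(3 jobs) = 2.4773.
Expected ticks from 1 job to 2 jobs: 3.1269.

3.1269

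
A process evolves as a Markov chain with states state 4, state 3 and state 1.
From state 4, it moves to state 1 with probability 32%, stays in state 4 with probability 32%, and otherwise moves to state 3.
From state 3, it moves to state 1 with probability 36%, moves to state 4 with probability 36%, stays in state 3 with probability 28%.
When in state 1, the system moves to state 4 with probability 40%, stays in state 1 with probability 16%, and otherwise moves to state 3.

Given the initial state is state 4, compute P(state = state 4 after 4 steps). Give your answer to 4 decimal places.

Propagate the distribution vector 4 steps from state 4.
After 0 steps: (1.0000, 0.0000, 0.0000)
After 1 step: (0.3200, 0.3600, 0.3200)
After 2 steps: (0.3600, 0.3568, 0.2832)
After 3 steps: (0.3569, 0.3541, 0.2890)
After 4 steps: (0.3573, 0.3548, 0.2879)
P(in state 4 after 4 steps) = 0.3573

0.3573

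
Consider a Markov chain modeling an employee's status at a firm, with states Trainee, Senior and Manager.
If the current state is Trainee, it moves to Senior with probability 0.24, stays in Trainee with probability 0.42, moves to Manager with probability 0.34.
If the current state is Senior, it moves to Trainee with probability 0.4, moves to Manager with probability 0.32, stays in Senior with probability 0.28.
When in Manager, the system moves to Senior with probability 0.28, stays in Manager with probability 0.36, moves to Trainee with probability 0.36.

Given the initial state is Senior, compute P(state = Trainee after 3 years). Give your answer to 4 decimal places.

Propagate the distribution vector 3 years from Senior.
After 0 years: (0.0000, 1.0000, 0.0000)
After 1 year: (0.4000, 0.2800, 0.3200)
After 2 years: (0.3952, 0.2640, 0.3408)
After 3 years: (0.3943, 0.2642, 0.3415)
P(in Trainee after 3 years) = 0.3943

0.3943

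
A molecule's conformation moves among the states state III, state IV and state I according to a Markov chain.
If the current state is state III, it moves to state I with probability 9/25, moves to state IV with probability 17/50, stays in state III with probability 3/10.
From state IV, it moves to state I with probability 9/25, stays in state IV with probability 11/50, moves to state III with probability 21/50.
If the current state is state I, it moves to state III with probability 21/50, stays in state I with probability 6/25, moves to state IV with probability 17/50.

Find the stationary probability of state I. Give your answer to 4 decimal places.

Let the stationary distribution be π with π = πP and π_1 + π_2 + π_3 = 1.
π_1 = 0.3·π_1 + 0.42·π_2 + 0.42·π_3
π_2 = 0.34·π_1 + 0.22·π_2 + 0.34·π_3
Solving with the normalization constraint gives π = (0.3750, 0.3036, 0.3214).
So the stationary probability of state I is 0.3214.

0.3214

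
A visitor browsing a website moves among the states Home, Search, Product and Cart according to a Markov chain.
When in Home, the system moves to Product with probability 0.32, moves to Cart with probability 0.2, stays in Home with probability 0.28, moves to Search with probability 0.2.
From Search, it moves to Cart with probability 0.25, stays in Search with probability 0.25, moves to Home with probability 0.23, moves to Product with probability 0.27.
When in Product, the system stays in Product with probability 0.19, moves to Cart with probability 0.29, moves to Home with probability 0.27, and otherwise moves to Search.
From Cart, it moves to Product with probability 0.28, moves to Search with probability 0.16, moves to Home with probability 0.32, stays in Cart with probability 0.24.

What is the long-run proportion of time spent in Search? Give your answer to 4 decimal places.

Let the stationary distribution be π with π = πP and π_1 + π_2 + π_3 + π_4 = 1.
π_1 = 0.28·π_1 + 0.23·π_2 + 0.27·π_3 + 0.32·π_4
π_2 = 0.2·π_1 + 0.25·π_2 + 0.25·π_3 + 0.16·π_4
π_3 = 0.32·π_1 + 0.27·π_2 + 0.19·π_3 + 0.28·π_4
Solving with the normalization constraint gives π = (0.2764, 0.2142, 0.2651, 0.2443).
So the stationary probability of Search is 0.2142.

0.2142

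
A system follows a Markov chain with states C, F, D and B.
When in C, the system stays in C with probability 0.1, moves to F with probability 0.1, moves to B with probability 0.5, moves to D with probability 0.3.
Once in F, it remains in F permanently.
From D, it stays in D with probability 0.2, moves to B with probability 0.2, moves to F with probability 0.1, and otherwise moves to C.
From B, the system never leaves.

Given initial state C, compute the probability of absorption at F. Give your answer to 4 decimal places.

0.1930

Let h(s) be the probability of absorption at F starting from transient state s. Then h(F) = 1 and h(B) = 0. By first-step analysis:
h(C) = 0.1·h(C) + 0.1·1 + 0.3·h(D) + 0.5·0
h(D) = 0.5·h(C) + 0.1·1 + 0.2·h(D) + 0.2·0
Solving: h(C) = 0.1930, h(D) = 0.2456.
Starting from C, the probability is 0.1930.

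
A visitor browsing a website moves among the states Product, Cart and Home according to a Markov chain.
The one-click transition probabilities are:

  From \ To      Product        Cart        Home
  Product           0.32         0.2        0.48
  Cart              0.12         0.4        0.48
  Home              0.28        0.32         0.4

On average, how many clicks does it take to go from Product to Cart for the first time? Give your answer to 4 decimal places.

Let t(s) be the expected number of clicks to first reach Cart from state s, with t(Cart) = 0. Conditioning on the first click:
t(Product) = 1 + 0.32·t(Product) + 0.48·t(Home)
t(Home) = 1 + 0.28·t(Product) + 0.4·t(Home)
Solving: t(Product) = 3.9474, t(Home) = 3.5088.
Expected clicks from Product to Cart: 3.9474.

3.9474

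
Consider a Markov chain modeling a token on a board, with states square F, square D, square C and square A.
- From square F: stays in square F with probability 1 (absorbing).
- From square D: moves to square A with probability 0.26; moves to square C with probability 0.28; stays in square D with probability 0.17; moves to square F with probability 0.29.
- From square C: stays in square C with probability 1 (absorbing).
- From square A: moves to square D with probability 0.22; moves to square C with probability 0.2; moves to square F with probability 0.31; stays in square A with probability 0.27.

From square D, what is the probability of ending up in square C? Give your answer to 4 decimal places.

Let h(s) be the probability of absorption at square C starting from transient state s. Then h(square C) = 1 and h(square F) = 0. By first-step analysis:
h(square D) = 0.29·0 + 0.17·h(square D) + 0.28·1 + 0.26·h(square A)
h(square A) = 0.31·0 + 0.22·h(square D) + 0.2·1 + 0.27·h(square A)
Solving: h(square D) = 0.4673, h(square A) = 0.4148.
Starting from square D, the probability is 0.4673.

0.4673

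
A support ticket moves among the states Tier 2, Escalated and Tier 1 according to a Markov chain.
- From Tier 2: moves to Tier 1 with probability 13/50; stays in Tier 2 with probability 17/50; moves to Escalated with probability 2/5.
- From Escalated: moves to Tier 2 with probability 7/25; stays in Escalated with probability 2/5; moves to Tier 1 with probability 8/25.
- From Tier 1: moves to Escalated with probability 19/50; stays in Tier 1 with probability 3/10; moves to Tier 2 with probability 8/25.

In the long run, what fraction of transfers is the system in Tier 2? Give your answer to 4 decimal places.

Let the stationary distribution be π with π = πP and π_1 + π_2 + π_3 = 1.
π_1 = 0.34·π_1 + 0.28·π_2 + 0.32·π_3
π_2 = 0.4·π_1 + 0.4·π_2 + 0.38·π_3
Solving with the normalization constraint gives π = (0.3104, 0.3941, 0.2955).
So the stationary probability of Tier 2 is 0.3104.

0.3104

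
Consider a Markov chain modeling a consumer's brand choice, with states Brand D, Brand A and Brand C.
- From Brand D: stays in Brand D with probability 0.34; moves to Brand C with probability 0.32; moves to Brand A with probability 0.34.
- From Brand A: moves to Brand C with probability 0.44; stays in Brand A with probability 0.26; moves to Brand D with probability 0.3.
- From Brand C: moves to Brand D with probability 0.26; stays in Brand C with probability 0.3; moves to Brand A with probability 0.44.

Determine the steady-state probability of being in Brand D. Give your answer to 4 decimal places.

0.2977

Let the stationary distribution be π with π = πP and π_1 + π_2 + π_3 = 1.
π_1 = 0.34·π_1 + 0.3·π_2 + 0.26·π_3
π_2 = 0.34·π_1 + 0.26·π_2 + 0.44·π_3
Solving with the normalization constraint gives π = (0.2977, 0.3477, 0.3546).
So the stationary probability of Brand D is 0.2977.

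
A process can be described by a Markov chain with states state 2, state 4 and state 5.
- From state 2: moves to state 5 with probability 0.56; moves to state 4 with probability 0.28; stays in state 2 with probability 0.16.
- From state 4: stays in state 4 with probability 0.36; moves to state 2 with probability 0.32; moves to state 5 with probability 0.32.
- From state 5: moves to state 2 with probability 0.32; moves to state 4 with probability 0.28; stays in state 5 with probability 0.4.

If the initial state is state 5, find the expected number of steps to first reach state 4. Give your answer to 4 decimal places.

3.5714

Let t(s) be the expected number of steps to first reach state 4 from state s, with t(state 4) = 0. Conditioning on the first step:
t(state 2) = 1 + 0.16·t(state 2) + 0.56·t(state 5)
t(state 5) = 1 + 0.32·t(state 2) + 0.4·t(state 5)
Solving: t(state 2) = 3.5714, t(state 5) = 3.5714.
Expected steps from state 5 to state 4: 3.5714.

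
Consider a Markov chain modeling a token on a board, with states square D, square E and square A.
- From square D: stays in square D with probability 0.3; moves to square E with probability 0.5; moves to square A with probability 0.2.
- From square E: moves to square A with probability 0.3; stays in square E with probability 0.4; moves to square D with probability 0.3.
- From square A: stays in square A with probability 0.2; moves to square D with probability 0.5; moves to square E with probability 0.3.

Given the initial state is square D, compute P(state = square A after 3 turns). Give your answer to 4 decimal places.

0.2410

Propagate the distribution vector 3 turns from square D.
After 0 turns: (1.0000, 0.0000, 0.0000)
After 1 turn: (0.3000, 0.5000, 0.2000)
After 2 turns: (0.3400, 0.4100, 0.2500)
After 3 turns: (0.3500, 0.4090, 0.2410)
P(in square A after 3 turns) = 0.2410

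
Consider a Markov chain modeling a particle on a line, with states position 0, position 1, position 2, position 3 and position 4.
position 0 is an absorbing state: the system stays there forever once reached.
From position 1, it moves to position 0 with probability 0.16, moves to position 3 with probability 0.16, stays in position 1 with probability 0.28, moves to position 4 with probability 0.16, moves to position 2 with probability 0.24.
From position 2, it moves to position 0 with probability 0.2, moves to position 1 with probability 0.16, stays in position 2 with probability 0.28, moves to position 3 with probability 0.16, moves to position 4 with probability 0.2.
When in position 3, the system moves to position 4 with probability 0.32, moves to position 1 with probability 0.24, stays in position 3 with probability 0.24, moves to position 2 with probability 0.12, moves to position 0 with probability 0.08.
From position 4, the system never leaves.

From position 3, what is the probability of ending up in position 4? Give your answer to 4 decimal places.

Let h(s) be the probability of absorption at position 4 starting from transient state s. Then h(position 4) = 1 and h(position 0) = 0. By first-step analysis:
h(position 1) = 0.16·0 + 0.28·h(position 1) + 0.24·h(position 2) + 0.16·h(position 3) + 0.16·1
h(position 2) = 0.2·0 + 0.16·h(position 1) + 0.28·h(position 2) + 0.16·h(position 3) + 0.2·1
h(position 3) = 0.08·0 + 0.24·h(position 1) + 0.12·h(position 2) + 0.24·h(position 3) + 0.32·1
Solving: h(position 1) = 0.5593, h(position 2) = 0.5543, h(position 3) = 0.6852.
Starting from position 3, the probability is 0.6852.

0.6852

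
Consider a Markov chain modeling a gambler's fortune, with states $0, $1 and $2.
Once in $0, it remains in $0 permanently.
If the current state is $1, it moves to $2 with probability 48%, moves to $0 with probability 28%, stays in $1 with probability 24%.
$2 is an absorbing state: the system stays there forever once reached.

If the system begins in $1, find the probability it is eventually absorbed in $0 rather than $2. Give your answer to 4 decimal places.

Let h(s) be the probability of absorption at $0 starting from transient state s. Then h($0) = 1 and h($2) = 0. By first-step analysis:
h($1) = 0.28·1 + 0.24·h($1) + 0.48·0
Solving: h($1) = 0.3684.
Starting from $1, the probability is 0.3684.

0.3684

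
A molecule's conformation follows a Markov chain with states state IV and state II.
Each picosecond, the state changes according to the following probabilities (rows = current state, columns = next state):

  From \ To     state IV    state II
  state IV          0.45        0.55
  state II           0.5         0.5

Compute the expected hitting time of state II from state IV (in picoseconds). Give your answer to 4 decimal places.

1.8182

Let t(s) be the expected number of picoseconds to first reach state II from state s, with t(state II) = 0. Conditioning on the first picosecond:
t(state IV) = 1 + 0.45·t(state IV)
Solving: t(state IV) = 1.8182.
Expected picoseconds from state IV to state II: 1.8182.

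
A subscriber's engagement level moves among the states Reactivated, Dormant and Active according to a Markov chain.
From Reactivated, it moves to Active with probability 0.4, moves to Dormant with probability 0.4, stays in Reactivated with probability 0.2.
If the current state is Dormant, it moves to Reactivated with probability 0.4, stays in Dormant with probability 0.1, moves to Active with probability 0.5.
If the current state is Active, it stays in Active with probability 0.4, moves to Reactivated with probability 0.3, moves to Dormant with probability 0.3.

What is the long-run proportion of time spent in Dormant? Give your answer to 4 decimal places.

Let the stationary distribution be π with π = πP and π_1 + π_2 + π_3 = 1.
π_1 = 0.2·π_1 + 0.4·π_2 + 0.3·π_3
π_2 = 0.4·π_1 + 0.1·π_2 + 0.3·π_3
Solving with the normalization constraint gives π = (0.2977, 0.2748, 0.4275).
So the stationary probability of Dormant is 0.2748.

0.2748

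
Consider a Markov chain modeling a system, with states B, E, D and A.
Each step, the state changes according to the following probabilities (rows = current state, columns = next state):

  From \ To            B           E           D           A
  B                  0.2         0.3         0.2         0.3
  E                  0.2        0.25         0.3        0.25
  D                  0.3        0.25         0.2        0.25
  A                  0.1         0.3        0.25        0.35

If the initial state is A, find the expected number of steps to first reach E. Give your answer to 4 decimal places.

3.4664

Let t(s) be the expected number of steps to first reach E from state s, with t(E) = 0. Conditioning on the first step:
t(B) = 1 + 0.2·t(B) + 0.2·t(D) + 0.3·t(A)
t(D) = 1 + 0.3·t(B) + 0.2·t(D) + 0.25·t(A)
t(A) = 1 + 0.1·t(B) + 0.25·t(D) + 0.35·t(A)
Solving: t(B) = 3.4574, t(D) = 3.6298, t(A) = 3.4664.
Expected steps from A to E: 3.4664.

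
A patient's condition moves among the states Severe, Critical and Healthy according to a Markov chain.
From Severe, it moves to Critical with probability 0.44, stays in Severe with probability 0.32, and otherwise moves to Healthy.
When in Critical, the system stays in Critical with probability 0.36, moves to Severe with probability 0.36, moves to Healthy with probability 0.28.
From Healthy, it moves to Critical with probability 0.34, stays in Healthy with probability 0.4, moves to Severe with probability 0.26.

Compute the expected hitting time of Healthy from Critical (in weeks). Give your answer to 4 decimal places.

3.7572

Let t(s) be the expected number of weeks to first reach Healthy from state s, with t(Healthy) = 0. Conditioning on the first week:
t(Severe) = 1 + 0.32·t(Severe) + 0.44·t(Critical)
t(Critical) = 1 + 0.36·t(Severe) + 0.36·t(Critical)
Solving: t(Severe) = 3.9017, t(Critical) = 3.7572.
Expected weeks from Critical to Healthy: 3.7572.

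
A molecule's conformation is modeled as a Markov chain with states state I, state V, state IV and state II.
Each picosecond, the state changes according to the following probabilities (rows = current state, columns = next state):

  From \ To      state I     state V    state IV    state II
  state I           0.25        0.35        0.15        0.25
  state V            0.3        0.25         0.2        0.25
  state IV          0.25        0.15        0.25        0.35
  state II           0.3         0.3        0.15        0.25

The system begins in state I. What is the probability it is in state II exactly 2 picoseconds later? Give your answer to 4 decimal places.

0.2650

Propagate the distribution vector 2 picoseconds from state I.
After 0 picoseconds: (1.0000, 0.0000, 0.0000, 0.0000)
After 1 picosecond: (0.2500, 0.3500, 0.1500, 0.2500)
After 2 picoseconds: (0.2800, 0.2725, 0.1825, 0.2650)
P(in state II after 2 picoseconds) = 0.2650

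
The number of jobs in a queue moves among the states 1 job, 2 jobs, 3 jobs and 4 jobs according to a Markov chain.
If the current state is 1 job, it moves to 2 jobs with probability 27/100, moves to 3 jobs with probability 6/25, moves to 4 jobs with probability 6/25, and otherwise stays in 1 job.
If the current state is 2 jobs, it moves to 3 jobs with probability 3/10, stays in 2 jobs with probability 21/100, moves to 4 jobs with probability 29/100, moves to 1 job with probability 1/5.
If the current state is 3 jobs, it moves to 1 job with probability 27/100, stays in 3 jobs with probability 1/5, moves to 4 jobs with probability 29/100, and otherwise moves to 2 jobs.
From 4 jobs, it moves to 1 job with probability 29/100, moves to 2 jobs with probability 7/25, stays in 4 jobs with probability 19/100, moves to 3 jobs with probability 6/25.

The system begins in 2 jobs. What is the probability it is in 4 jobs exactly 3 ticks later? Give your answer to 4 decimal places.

Propagate the distribution vector 3 ticks from 2 jobs.
After 0 ticks: (0.0000, 1.0000, 0.0000, 0.0000)
After 1 tick: (0.2000, 0.2100, 0.3000, 0.2900)
After 2 ticks: (0.2571, 0.2513, 0.2406, 0.2510)
After 3 ticks: (0.2523, 0.2502, 0.2455, 0.2520)
P(in 4 jobs after 3 ticks) = 0.2520

0.2520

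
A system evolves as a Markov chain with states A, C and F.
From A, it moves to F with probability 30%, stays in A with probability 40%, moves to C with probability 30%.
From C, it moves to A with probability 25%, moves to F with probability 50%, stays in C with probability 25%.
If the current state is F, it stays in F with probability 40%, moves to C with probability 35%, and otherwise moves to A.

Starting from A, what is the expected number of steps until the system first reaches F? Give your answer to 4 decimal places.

2.8000

Let t(s) be the expected number of steps to first reach F from state s, with t(F) = 0. Conditioning on the first step:
t(A) = 1 + 0.4·t(A) + 0.3·t(C)
t(C) = 1 + 0.25·t(A) + 0.25·t(C)
Solving: t(A) = 2.8000, t(C) = 2.2667.
Expected steps from A to F: 2.8000.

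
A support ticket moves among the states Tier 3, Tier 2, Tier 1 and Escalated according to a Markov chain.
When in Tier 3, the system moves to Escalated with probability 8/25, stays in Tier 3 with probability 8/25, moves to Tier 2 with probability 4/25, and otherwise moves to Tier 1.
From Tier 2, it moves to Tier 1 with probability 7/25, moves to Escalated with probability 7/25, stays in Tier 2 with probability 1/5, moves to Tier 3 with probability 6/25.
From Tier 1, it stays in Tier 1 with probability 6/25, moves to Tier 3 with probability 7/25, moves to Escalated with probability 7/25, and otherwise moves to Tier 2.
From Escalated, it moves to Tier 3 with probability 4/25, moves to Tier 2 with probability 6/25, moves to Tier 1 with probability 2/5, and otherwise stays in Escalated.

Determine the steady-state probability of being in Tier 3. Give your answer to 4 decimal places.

Let the stationary distribution be π with π = πP and π_1 + π_2 + π_3 + π_4 = 1.
π_1 = 0.32·π_1 + 0.24·π_2 + 0.28·π_3 + 0.16·π_4
π_2 = 0.16·π_1 + 0.2·π_2 + 0.2·π_3 + 0.24·π_4
π_3 = 0.2·π_1 + 0.28·π_2 + 0.24·π_3 + 0.4·π_4
Solving with the normalization constraint gives π = (0.2497, 0.2008, 0.2810, 0.2685).
So the stationary probability of Tier 3 is 0.2497.

0.2497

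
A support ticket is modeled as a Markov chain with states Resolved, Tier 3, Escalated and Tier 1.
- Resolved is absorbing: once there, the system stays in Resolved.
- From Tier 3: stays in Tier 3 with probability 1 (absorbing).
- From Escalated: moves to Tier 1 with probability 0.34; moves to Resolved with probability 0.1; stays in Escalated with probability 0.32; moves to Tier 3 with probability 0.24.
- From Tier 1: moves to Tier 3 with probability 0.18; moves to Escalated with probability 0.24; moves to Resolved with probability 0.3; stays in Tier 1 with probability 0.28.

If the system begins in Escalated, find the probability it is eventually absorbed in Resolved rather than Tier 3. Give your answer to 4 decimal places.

0.4265

Let h(s) be the probability of absorption at Resolved starting from transient state s. Then h(Resolved) = 1 and h(Tier 3) = 0. By first-step analysis:
h(Escalated) = 0.1·1 + 0.24·0 + 0.32·h(Escalated) + 0.34·h(Tier 1)
h(Tier 1) = 0.3·1 + 0.18·0 + 0.24·h(Escalated) + 0.28·h(Tier 1)
Solving: h(Escalated) = 0.4265, h(Tier 1) = 0.5588.
Starting from Escalated, the probability is 0.4265.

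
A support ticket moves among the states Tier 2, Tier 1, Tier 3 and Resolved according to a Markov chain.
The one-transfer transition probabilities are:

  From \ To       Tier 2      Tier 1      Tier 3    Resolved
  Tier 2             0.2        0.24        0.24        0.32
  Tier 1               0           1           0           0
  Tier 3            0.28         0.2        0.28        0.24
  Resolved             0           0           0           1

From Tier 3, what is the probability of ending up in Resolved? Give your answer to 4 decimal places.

0.5535

Let h(s) be the probability of absorption at Resolved starting from transient state s. Then h(Resolved) = 1 and h(Tier 1) = 0. By first-step analysis:
h(Tier 2) = 0.2·h(Tier 2) + 0.24·0 + 0.24·h(Tier 3) + 0.32·1
h(Tier 3) = 0.28·h(Tier 2) + 0.2·0 + 0.28·h(Tier 3) + 0.24·1
Solving: h(Tier 2) = 0.5660, h(Tier 3) = 0.5535.
Starting from Tier 3, the probability is 0.5535.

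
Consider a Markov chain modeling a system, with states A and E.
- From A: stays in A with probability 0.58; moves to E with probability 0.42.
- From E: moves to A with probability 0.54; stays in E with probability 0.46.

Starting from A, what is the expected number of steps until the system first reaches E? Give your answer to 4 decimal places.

2.3810

Let t(s) be the expected number of steps to first reach E from state s, with t(E) = 0. Conditioning on the first step:
t(A) = 1 + 0.58·t(A)
Solving: t(A) = 2.3810.
Expected steps from A to E: 2.3810.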